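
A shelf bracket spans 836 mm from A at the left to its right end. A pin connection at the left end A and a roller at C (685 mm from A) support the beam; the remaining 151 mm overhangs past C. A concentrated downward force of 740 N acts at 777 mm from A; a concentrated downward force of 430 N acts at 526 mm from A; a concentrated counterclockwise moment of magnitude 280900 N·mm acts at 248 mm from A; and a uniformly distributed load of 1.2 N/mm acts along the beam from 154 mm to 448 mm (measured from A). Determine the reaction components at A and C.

Resultant of the distributed load: 1.2 × 294 = 352.8 N at 301 mm from A.
Moments about A: C_y·685 − 740·777 − 430·526 + 280900 − (1.2·294)·301 = 0 → C_y = 626452.8/685 = 914.53 ≈ 914.5 N.
ΣF_y = 0: A_y + 914.53 − 740 − 430 − 1.2·294 = 0 → A_y = 608.3 N.
ΣF_x = 0: no horizontal applied forces, so A_x = 0.

A_x = 0, A_y = 608.3 N, C_y = 914.5 N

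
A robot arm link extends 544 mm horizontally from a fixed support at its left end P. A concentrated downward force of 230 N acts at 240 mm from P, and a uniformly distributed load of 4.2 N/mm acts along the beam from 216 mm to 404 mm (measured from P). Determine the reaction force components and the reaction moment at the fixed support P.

P_x = 0, P_y = 1020 N, M_P = 300000 N·mm

Resultant of the distributed load: 4.2 × 188 = 789.6 N at 310 mm from P.
ΣF_x = 0: P_x = 0.
ΣF_y = 0: P_y − 230 − 4.2·188 = 0 → P_y = 1020 N.
ΣM about P: M_P − 230·240 − (4.2·188)·310 = 0 → M_P = 300000 N·mm.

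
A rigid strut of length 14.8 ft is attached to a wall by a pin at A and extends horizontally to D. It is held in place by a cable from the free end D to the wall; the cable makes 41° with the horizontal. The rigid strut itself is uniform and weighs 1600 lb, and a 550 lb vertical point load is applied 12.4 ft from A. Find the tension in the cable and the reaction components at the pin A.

ΣM about A: T·sin41°·14.8 − 1600·7.4 − 550·12.4 = 0 → T = 18660/(14.8·0.656059) = 1921.79 ≈ 1922 lb.
ΣF_x = 0: A_x − T·cos41° = 0 → A_x = 1921.79 × 0.75471 = 1450 lb.
ΣF_y = 0: A_y + T·sin41° − 1600 − 550 = 0 → A_y = 2150 − 1921.79 × 0.656059 = 889.2 lb.

T = 1922 lb, A_x = 1450 lb, A_y = 889.2 lb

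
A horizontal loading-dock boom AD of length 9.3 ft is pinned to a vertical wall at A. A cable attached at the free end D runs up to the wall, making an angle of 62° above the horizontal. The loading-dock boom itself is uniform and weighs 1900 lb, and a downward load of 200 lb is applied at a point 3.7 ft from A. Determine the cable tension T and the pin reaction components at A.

ΣM about A: T·sin62°·9.3 − 1900·4.65 − 200·3.7 = 0 → T = 9575/(9.3·0.882948) = 1166.06 ≈ 1166 lb.
ΣF_x = 0: A_x − T·cos62° = 0 → A_x = 1166.06 × 0.469472 = 547.4 lb.
ΣF_y = 0: A_y + T·sin62° − 1900 − 200 = 0 → A_y = 2100 − 1166.06 × 0.882948 = 1070 lb.

T = 1166 lb, A_x = 547.4 lb, A_y = 1070 lb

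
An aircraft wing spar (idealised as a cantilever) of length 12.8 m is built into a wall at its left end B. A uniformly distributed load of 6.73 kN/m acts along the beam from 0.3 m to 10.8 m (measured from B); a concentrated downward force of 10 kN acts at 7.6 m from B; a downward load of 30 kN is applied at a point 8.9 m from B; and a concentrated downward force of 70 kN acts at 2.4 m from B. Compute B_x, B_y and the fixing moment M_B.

Resultant of the distributed load: 6.73 × 10.5 = 70.665 kN at 5.55 m from B.
ΣF_x = 0: B_x = 0.
ΣF_y = 0: B_y − 6.73·10.5 − 10 − 30 − 70 = 0 → B_y = 180.7 kN.
ΣM about B: M_B − (6.73·10.5)·5.55 − 10·7.6 − 30·8.9 − 70·2.4 = 0 → M_B = 903.2 kN·m.

B_x = 0, B_y = 180.7 kN, M_B = 903.2 kN·m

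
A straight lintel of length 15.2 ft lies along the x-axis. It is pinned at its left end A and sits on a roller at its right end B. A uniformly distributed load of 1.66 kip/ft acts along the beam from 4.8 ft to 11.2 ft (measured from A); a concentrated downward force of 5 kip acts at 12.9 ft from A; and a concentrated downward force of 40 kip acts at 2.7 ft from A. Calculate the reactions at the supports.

Resultant of the distributed load: 1.66 × 6.4 = 10.624 kip at 8 ft from A.
Taking moments about A: B_y·15.2 − (1.66·6.4)·8 − 5·12.9 − 40·2.7 = 0 → B_y = 257.492/15.2 = 16.9403 ≈ 16.94 kip.
ΣF_y = 0: A_y + 16.9403 − 1.66·6.4 − 5 − 40 = 0 → A_y = 38.68 kip.
ΣF_x = 0: no horizontal applied forces, so A_x = 0.

A_x = 0, A_y = 38.68 kip, B_y = 16.94 kip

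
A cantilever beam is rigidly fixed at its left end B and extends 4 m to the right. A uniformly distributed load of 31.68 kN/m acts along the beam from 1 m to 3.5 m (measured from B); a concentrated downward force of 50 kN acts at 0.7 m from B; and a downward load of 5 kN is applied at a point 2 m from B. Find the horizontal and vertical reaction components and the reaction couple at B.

B_x = 0, B_y = 134.2 kN, M_B = 223.2 kN·m

Resultant of the distributed load: 31.68 × 2.5 = 79.2 kN at 2.25 m from B.
ΣF_x = 0: B_x = 0.
ΣF_y = 0: B_y − 31.68·2.5 − 50 − 5 = 0 → B_y = 134.2 kN.
ΣM about B: M_B − (31.68·2.5)·2.25 − 50·0.7 − 5·2 = 0 → M_B = 223.2 kN·m.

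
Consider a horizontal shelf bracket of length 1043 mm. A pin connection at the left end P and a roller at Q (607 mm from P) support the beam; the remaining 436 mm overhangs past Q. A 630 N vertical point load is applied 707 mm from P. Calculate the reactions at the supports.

ΣM about P: Q_y·607 − 630·707 = 0 → Q_y = 445410/607 = 733.789 ≈ 733.8 N.
ΣF_y = 0: P_y + 733.789 − 630 = 0 → P_y = -103.8 N.
ΣF_x = 0: no horizontal applied forces, so P_x = 0.

P_x = 0, P_y = -103.8 N, Q_y = 733.8 N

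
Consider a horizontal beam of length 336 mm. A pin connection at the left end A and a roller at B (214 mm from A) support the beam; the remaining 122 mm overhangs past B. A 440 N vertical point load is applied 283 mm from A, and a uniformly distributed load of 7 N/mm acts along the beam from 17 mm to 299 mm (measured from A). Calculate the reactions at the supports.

Resultant of the distributed load: 7 × 282 = 1974 N at 158 mm from A.
ΣM about A: B_y·214 − 440·283 − (7·282)·158 = 0 → B_y = 436412/214 = 2039.31 ≈ 2039 N.
ΣF_y = 0: A_y + 2039.31 − 440 − 7·282 = 0 → A_y = 374.7 N.
ΣF_x = 0: no horizontal applied forces, so A_x = 0.

A_x = 0, A_y = 374.7 N, B_y = 2039 N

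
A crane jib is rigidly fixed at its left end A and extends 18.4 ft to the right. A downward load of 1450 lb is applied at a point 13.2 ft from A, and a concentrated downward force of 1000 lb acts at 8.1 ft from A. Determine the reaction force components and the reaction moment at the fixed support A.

A_x = 0, A_y = 2450 lb, M_A = 27240 lb·ft

ΣF_x = 0: A_x = 0.
ΣF_y = 0: A_y − 1450 − 1000 = 0 → A_y = 2450 lb.
ΣM about A: M_A − 1450·13.2 − 1000·8.1 = 0 → M_A = 27240 lb·ft.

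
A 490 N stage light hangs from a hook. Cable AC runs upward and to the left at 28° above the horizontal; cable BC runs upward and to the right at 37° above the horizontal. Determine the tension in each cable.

T_AC = 431.8 N, T_BC = 477.4 N

ΣF_x = 0: −T_AC·cos28° + T_BC·cos37° = 0 → T_BC = 1.10557·T_AC.
ΣF_y = 0: T_AC·sin28° + T_BC·sin37° = 490.
Substitute: T_AC·(0.469472 + 1.10557·0.601815) = 490 → T_AC = 431.786 ≈ 431.8 N.
Then T_BC = 1.10557 × 431.786 = 477.4 N.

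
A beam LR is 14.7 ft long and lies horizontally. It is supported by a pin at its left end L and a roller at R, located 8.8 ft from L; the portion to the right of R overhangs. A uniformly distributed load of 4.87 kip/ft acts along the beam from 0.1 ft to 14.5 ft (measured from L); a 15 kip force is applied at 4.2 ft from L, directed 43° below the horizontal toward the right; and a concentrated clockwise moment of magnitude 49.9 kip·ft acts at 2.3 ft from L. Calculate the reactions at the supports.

Resultant of the distributed load: 4.87 × 14.4 = 70.128 kip at 7.3 ft from L.
Moments about L: R_y·8.8 − (4.87·14.4)·7.3 − 15·sin43°·4.2 − 49.9 = 0 → R_y = 604.8/8.8 = 68.7273 ≈ 68.73 kip.
ΣF_y = 0: L_y + 68.7273 − 4.87·14.4 − 15·sin43° = 0 → L_y = 11.63 kip.
ΣF_x = 0: L_x + 15·cos43° = 0 → L_x = -10.97 kip.

L_x = -10.97 kip, L_y = 11.63 kip, R_y = 68.73 kip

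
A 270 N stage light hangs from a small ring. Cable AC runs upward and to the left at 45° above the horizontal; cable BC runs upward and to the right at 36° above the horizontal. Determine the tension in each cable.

ΣF_x = 0: −T_AC·cos45° + T_BC·cos36° = 0 → T_BC = 0.874032·T_AC.
ΣF_y = 0: T_AC·sin45° + T_BC·sin36° = 270.
Substitute: T_AC·(0.707107 + 0.874032·0.587785) = 270 → T_AC = 221.157 ≈ 221.2 N.
Then T_BC = 0.874032 × 221.157 = 193.3 N.

T_AC = 221.2 N, T_BC = 193.3 N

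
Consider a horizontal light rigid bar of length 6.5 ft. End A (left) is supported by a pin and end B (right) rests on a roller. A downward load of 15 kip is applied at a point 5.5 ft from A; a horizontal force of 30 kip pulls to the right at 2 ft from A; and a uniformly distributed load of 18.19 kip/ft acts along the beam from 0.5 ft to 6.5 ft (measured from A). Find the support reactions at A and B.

Resultant of the distributed load: 18.19 × 6 = 109.14 kip at 3.5 ft from A.
Taking moments about A: B_y·6.5 − 15·5.5 − (18.19·6)·3.5 = 0 → B_y = 464.49/6.5 = 71.46 kip.
ΣF_y = 0: A_y + 71.46 − 15 − 18.19·6 = 0 → A_y = 52.68 kip.
ΣF_x = 0: A_x + 30 = 0 → A_x = -30.00 kip.

A_x = -30.00 kip, A_y = 52.68 kip, B_y = 71.46 kip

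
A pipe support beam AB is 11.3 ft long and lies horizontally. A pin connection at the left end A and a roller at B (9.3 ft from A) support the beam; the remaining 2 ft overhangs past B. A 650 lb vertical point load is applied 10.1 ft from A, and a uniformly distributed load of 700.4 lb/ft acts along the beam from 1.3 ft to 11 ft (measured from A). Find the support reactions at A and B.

A_x = 0, A_y = 2245 lb, B_y = 5199 lb

Resultant of the distributed load: 700.4 × 9.7 = 6793.88 lb at 6.15 ft from A.
Moments about A: B_y·9.3 − 650·10.1 − (700.4·9.7)·6.15 = 0 → B_y = 48347.362/9.3 = 5198.64 ≈ 5199 lb.
ΣF_y = 0: A_y + 5198.64 − 650 − 700.4·9.7 = 0 → A_y = 2245 lb.
ΣF_x = 0: no horizontal applied forces, so A_x = 0.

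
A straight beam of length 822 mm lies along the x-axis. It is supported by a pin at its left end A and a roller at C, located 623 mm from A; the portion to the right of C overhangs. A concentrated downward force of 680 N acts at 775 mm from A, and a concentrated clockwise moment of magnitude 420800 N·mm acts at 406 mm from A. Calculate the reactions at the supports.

A_x = 0, A_y = -841.3 N, C_y = 1521 N

Moments about A: C_y·623 − 680·775 − 420800 = 0 → C_y = 947800/623 = 1521.35 ≈ 1521 N.
ΣF_y = 0: A_y + 1521.35 − 680 = 0 → A_y = -841.3 N.
ΣF_x = 0: no horizontal applied forces, so A_x = 0.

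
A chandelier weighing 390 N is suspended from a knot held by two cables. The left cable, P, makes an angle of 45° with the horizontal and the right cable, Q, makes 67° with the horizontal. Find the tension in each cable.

ΣF_x = 0: −T_P·cos45° + T_Q·cos67° = 0 → T_Q = 1.8097·T_P.
ΣF_y = 0: T_P·sin45° + T_Q·sin67° = 390.
Substitute: T_P·(0.707107 + 1.8097·0.920505) = 390 → T_P = 164.353 ≈ 164.4 N.
Then T_Q = 1.8097 × 164.353 = 297.4 N.

T_P = 164.4 N, T_Q = 297.4 N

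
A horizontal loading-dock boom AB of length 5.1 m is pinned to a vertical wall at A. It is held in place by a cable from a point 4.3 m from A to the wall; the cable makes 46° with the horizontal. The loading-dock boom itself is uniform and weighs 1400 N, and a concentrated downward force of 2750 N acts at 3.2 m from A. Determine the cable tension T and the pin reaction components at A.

T = 3999 N, A_x = 2778 N, A_y = 1273 N

ΣM about A: T·sin46°·4.3 − 1400·2.55 − 2750·3.2 = 0 → T = 12370/(4.3·0.71934) = 3999.14 ≈ 3999 N.
ΣF_x = 0: A_x − T·cos46° = 0 → A_x = 3999.14 × 0.694658 = 2778 N.
ΣF_y = 0: A_y + T·sin46° − 1400 − 2750 = 0 → A_y = 4150 − 3999.14 × 0.71934 = 1273 N.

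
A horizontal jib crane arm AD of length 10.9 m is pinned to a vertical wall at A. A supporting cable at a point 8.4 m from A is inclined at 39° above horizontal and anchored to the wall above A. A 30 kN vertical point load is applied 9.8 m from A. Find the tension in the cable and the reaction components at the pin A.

ΣM about A: T·sin39°·8.4 − 30·9.8 = 0 → T = 294/(8.4·0.62932) = 55.6156 ≈ 55.62 kN.
ΣF_x = 0: A_x − T·cos39° = 0 → A_x = 55.6156 × 0.777146 = 43.22 kN.
ΣF_y = 0: A_y + T·sin39° − 30 = 0 → A_y = 30 − 55.6156 × 0.62932 = -5.000 kN.

T = 55.62 kN, A_x = 43.22 kN, A_y = -5.000 kN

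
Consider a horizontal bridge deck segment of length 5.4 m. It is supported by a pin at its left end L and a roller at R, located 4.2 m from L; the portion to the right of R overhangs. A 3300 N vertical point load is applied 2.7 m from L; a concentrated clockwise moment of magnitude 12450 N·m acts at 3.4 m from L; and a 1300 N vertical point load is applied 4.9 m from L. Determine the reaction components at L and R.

ΣM about L: R_y·4.2 − 3300·2.7 − 12450 − 1300·4.9 = 0 → R_y = 27730/4.2 = 6602.38 ≈ 6602 N.
ΣF_y = 0: L_y + 6602.38 − 3300 − 1300 = 0 → L_y = -2002 N.
ΣF_x = 0: no horizontal applied forces, so L_x = 0.

L_x = 0, L_y = -2002 N, R_y = 6602 N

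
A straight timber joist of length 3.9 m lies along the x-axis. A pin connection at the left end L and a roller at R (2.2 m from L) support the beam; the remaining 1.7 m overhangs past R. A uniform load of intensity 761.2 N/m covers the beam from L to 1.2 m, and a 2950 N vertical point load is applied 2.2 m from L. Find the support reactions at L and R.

L_x = 0, L_y = 664.3 N, R_y = 3199 N

Resultant of the distributed load: 761.2 × 1.2 = 913.44 N at 0.6 m from L.
ΣM about L: R_y·2.2 − (761.2·1.2)·0.6 − 2950·2.2 = 0 → R_y = 7038.064/2.2 = 3199.12 ≈ 3199 N.
ΣF_y = 0: L_y + 3199.12 − 761.2·1.2 − 2950 = 0 → L_y = 664.3 N.
ΣF_x = 0: no horizontal applied forces, so L_x = 0.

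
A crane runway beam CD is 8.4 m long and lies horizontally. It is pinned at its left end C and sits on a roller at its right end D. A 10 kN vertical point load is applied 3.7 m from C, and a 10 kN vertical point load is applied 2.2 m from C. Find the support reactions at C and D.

ΣM about C: D_y·8.4 − 10·3.7 − 10·2.2 = 0 → D_y = 59/8.4 = 7.02381 ≈ 7.024 kN.
ΣF_y = 0: C_y + 7.02381 − 10 − 10 = 0 → C_y = 12.98 kN.
ΣF_x = 0: no horizontal applied forces, so C_x = 0.

C_x = 0, C_y = 12.98 kN, D_y = 7.024 kN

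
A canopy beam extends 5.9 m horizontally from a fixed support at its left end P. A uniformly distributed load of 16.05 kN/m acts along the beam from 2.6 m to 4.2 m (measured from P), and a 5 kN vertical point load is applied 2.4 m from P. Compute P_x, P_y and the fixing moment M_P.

P_x = 0, P_y = 30.68 kN, M_P = 99.31 kN·m

Resultant of the distributed load: 16.05 × 1.6 = 25.68 kN at 3.4 m from P.
ΣF_x = 0: P_x = 0.
ΣF_y = 0: P_y − 16.05·1.6 − 5 = 0 → P_y = 30.68 kN.
ΣM about P: M_P − (16.05·1.6)·3.4 − 5·2.4 = 0 → M_P = 99.31 kN·m.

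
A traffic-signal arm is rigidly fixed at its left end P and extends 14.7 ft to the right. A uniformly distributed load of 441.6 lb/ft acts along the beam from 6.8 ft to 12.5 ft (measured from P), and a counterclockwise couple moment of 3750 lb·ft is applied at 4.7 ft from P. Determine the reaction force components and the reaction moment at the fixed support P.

P_x = 0, P_y = 2517 lb, M_P = 20540 lb·ft

Resultant of the distributed load: 441.6 × 5.7 = 2517.12 lb at 9.65 ft from P.
ΣF_x = 0: P_x = 0.
ΣF_y = 0: P_y − 441.6·5.7 = 0 → P_y = 2517 lb.
ΣM about P: M_P − (441.6·5.7)·9.65 + 3750 = 0 → M_P = 20540 lb·ft.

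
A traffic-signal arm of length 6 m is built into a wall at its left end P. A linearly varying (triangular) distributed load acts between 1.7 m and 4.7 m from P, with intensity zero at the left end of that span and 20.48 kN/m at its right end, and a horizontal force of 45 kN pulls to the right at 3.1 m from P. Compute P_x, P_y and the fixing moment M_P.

P_x = -45.00 kN, P_y = 30.72 kN, M_P = 113.7 kN·m

Resultant of the triangular load: ½ × 20.48 × 3 = 30.72 kN, acting at 3.7 m from P (one-third of the span from the peak).
ΣF_x = 0: P_x + 45 = 0 → P_x = -45.00 kN.
ΣF_y = 0: P_y − ½·20.48·3 = 0 → P_y = 30.72 kN.
ΣM about P: M_P − (½·20.48·3)·3.7 = 0 → M_P = 113.7 kN·m.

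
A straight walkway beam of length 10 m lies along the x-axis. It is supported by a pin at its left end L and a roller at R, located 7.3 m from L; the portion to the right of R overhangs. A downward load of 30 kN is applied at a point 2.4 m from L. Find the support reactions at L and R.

Taking moments about L: R_y·7.3 − 30·2.4 = 0 → R_y = 72/7.3 = 9.86301 ≈ 9.863 kN.
ΣF_y = 0: L_y + 9.86301 − 30 = 0 → L_y = 20.14 kN.
ΣF_x = 0: no horizontal applied forces, so L_x = 0.

L_x = 0, L_y = 20.14 kN, R_y = 9.863 kN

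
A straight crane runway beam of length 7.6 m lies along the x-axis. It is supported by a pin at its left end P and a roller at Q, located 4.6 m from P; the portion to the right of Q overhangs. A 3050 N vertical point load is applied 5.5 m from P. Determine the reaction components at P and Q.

Taking moments about P: Q_y·4.6 − 3050·5.5 = 0 → Q_y = 16775/4.6 = 3646.74 ≈ 3647 N.
ΣF_y = 0: P_y + 3646.74 − 3050 = 0 → P_y = -596.7 N.
ΣF_x = 0: no horizontal applied forces, so P_x = 0.

P_x = 0, P_y = -596.7 N, Q_y = 3647 N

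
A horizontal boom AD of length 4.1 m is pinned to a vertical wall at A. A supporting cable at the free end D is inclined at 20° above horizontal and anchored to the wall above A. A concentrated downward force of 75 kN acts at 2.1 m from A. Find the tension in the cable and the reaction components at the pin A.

ΣM about A: T·sin20°·4.1 − 75·2.1 = 0 → T = 157.5/(4.1·0.34202) = 112.317 ≈ 112.3 kN.
ΣF_x = 0: A_x − T·cos20° = 0 → A_x = 112.317 × 0.939693 = 105.5 kN.
ΣF_y = 0: A_y + T·sin20° − 75 = 0 → A_y = 75 − 112.317 × 0.34202 = 36.59 kN.

T = 112.3 kN, A_x = 105.5 kN, A_y = 36.59 kN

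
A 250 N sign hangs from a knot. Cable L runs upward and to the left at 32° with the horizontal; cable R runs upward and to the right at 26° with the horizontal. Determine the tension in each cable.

T_L = 265.0 N, T_R = 250.0 N

ΣF_x = 0: −T_L·cos32° + T_R·cos26° = 0 → T_R = 0.94354·T_L.
ΣF_y = 0: T_L·sin32° + T_R·sin26° = 250.
Substitute: T_L·(0.529919 + 0.94354·0.438371) = 250 → T_L = 264.96 ≈ 265.0 N.
Then T_R = 0.94354 × 264.96 = 250.0 N.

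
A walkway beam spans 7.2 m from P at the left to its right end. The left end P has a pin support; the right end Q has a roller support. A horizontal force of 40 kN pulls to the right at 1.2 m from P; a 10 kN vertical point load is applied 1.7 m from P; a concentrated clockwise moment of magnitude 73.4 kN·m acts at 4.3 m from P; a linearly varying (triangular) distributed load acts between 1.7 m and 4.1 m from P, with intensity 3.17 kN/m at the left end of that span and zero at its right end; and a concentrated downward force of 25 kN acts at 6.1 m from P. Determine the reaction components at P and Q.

Resultant of the triangular load: ½ × 3.17 × 2.4 = 3.804 kN, acting at 2.5 m from P (one-third of the span from the peak).
Moments about P: Q_y·7.2 − 10·1.7 − 73.4 − (½·3.17·2.4)·2.5 − 25·6.1 = 0 → Q_y = 252.41/7.2 = 35.0569 ≈ 35.06 kN.
ΣF_y = 0: P_y + 35.0569 − 10 − ½·3.17·2.4 − 25 = 0 → P_y = 3.747 kN.
ΣF_x = 0: P_x + 40 = 0 → P_x = -40.00 kN.

P_x = -40.00 kN, P_y = 3.747 kN, Q_y = 35.06 kN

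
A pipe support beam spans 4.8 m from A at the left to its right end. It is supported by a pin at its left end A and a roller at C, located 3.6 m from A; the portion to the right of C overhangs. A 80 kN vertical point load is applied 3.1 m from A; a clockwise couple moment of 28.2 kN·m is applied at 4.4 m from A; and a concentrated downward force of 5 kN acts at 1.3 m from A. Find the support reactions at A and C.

ΣM about A: C_y·3.6 − 80·3.1 − 28.2 − 5·1.3 = 0 → C_y = 282.7/3.6 = 78.5278 ≈ 78.53 kN.
ΣF_y = 0: A_y + 78.5278 − 80 − 5 = 0 → A_y = 6.472 kN.
ΣF_x = 0: no horizontal applied forces, so A_x = 0.

A_x = 0, A_y = 6.472 kN, C_y = 78.53 kN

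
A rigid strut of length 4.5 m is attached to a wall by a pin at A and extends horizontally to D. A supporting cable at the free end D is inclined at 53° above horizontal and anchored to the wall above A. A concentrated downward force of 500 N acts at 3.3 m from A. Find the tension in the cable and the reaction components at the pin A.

T = 459.1 N, A_x = 276.3 N, A_y = 133.3 N

ΣM about A: T·sin53°·4.5 − 500·3.3 = 0 → T = 1650/(4.5·0.798636) = 459.116 ≈ 459.1 N.
ΣF_x = 0: A_x − T·cos53° = 0 → A_x = 459.116 × 0.601815 = 276.3 N.
ΣF_y = 0: A_y + T·sin53° − 500 = 0 → A_y = 500 − 459.116 × 0.798636 = 133.3 N.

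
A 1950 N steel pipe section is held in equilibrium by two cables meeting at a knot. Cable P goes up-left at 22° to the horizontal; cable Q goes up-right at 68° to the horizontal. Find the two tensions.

ΣF_x = 0: −T_P·cos22° + T_Q·cos68° = 0 → T_Q = 2.47509·T_P.
ΣF_y = 0: T_P·sin22° + T_Q·sin68° = 1950.
Substitute: T_P·(0.374607 + 2.47509·0.927184) = 1950 → T_P = 730.482 ≈ 730.5 N.
Then T_Q = 2.47509 × 730.482 = 1808 N.

T_P = 730.5 N, T_Q = 1808 N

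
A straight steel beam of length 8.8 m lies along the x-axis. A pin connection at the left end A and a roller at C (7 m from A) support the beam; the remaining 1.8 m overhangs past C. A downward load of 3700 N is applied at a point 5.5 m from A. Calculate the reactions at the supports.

Moments about A: C_y·7 − 3700·5.5 = 0 → C_y = 20350/7 = 2907.14 ≈ 2907 N.
ΣF_y = 0: A_y + 2907.14 − 3700 = 0 → A_y = 792.9 N.
ΣF_x = 0: no horizontal applied forces, so A_x = 0.

A_x = 0, A_y = 792.9 N, C_y = 2907 N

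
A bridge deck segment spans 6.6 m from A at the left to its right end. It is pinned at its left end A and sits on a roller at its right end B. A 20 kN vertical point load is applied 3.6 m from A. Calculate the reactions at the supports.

A_x = 0, A_y = 9.091 kN, B_y = 10.91 kN

Taking moments about A: B_y·6.6 − 20·3.6 = 0 → B_y = 72/6.6 = 10.9091 ≈ 10.91 kN.
ΣF_y = 0: A_y + 10.9091 − 20 = 0 → A_y = 9.091 kN.
ΣF_x = 0: no horizontal applied forces, so A_x = 0.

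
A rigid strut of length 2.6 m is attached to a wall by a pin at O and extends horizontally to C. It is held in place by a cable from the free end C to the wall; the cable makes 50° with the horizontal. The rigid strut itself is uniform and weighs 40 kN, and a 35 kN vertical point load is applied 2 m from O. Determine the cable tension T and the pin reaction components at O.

T = 61.25 kN, O_x = 39.37 kN, O_y = 28.08 kN

ΣM about O: T·sin50°·2.6 − 40·1.3 − 35·2 = 0 → T = 122/(2.6·0.766044) = 61.2538 ≈ 61.25 kN.
ΣF_x = 0: O_x − T·cos50° = 0 → O_x = 61.2538 × 0.642788 = 39.37 kN.
ΣF_y = 0: O_y + T·sin50° − 40 − 35 = 0 → O_y = 75 − 61.2538 × 0.766044 = 28.08 kN.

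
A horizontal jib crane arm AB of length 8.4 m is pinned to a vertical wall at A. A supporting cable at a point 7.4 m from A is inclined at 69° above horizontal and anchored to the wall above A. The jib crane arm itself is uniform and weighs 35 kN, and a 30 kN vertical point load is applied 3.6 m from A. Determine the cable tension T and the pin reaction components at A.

T = 36.91 kN, A_x = 13.23 kN, A_y = 30.54 kN

ΣM about A: T·sin69°·7.4 − 35·4.2 − 30·3.6 = 0 → T = 255/(7.4·0.93358) = 36.9111 ≈ 36.91 kN.
ΣF_x = 0: A_x − T·cos69° = 0 → A_x = 36.9111 × 0.358368 = 13.23 kN.
ΣF_y = 0: A_y + T·sin69° − 35 − 30 = 0 → A_y = 65 − 36.9111 × 0.93358 = 30.54 kN.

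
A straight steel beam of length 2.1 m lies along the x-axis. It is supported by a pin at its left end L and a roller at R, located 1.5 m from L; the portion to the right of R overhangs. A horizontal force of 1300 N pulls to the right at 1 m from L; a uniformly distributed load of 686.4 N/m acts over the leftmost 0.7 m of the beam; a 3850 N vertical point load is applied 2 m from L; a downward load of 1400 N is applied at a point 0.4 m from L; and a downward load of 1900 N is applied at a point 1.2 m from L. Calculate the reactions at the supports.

L_x = -1300 N, L_y = 491.7 N, R_y = 7139 N

Resultant of the distributed load: 686.4 × 0.7 = 480.48 N at 0.35 m from L.
ΣM about L: R_y·1.5 − (686.4·0.7)·0.35 − 3850·2 − 1400·0.4 − 1900·1.2 = 0 → R_y = 10708.168/1.5 = 7138.78 ≈ 7139 N.
ΣF_y = 0: L_y + 7138.78 − 686.4·0.7 − 3850 − 1400 − 1900 = 0 → L_y = 491.7 N.
ΣF_x = 0: L_x + 1300 = 0 → L_x = -1300 N.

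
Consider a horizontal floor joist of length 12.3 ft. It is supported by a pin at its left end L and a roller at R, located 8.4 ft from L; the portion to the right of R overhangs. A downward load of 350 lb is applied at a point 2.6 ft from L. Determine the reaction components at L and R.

L_x = 0, L_y = 241.7 lb, R_y = 108.3 lb

Moments about L: R_y·8.4 − 350·2.6 = 0 → R_y = 910/8.4 = 108.333 ≈ 108.3 lb.
ΣF_y = 0: L_y + 108.333 − 350 = 0 → L_y = 241.7 lb.
ΣF_x = 0: no horizontal applied forces, so L_x = 0.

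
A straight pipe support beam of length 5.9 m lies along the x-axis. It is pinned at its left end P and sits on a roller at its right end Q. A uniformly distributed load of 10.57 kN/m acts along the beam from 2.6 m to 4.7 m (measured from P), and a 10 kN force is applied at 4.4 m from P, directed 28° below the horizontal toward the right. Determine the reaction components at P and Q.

Resultant of the distributed load: 10.57 × 2.1 = 22.197 kN at 3.65 m from P.
Taking moments about P: Q_y·5.9 − (10.57·2.1)·3.65 − 10·sin28°·4.4 = 0 → Q_y = 101.676/5.9 = 17.2332 ≈ 17.23 kN.
ΣF_y = 0: P_y + 17.2332 − 10.57·2.1 − 10·sin28° = 0 → P_y = 9.659 kN.
ΣF_x = 0: P_x + 10·cos28° = 0 → P_x = -8.829 kN.

P_x = -8.829 kN, P_y = 9.659 kN, Q_y = 17.23 kN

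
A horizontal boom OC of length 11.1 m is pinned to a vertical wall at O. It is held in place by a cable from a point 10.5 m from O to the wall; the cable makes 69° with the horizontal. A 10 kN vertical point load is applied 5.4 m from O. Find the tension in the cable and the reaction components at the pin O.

T = 5.509 kN, O_x = 1.974 kN, O_y = 4.857 kN

ΣM about O: T·sin69°·10.5 − 10·5.4 = 0 → T = 54/(10.5·0.93358) = 5.50875 ≈ 5.509 kN.
ΣF_x = 0: O_x − T·cos69° = 0 → O_x = 5.50875 × 0.358368 = 1.974 kN.
ΣF_y = 0: O_y + T·sin69° − 10 = 0 → O_y = 10 − 5.50875 × 0.93358 = 4.857 kN.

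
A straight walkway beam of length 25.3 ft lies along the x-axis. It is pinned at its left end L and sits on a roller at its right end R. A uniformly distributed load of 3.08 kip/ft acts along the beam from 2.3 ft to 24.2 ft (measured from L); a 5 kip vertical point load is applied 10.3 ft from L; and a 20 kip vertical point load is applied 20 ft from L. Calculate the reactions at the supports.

L_x = 0, L_y = 39.28 kip, R_y = 53.17 kip

Resultant of the distributed load: 3.08 × 21.9 = 67.452 kip at 13.25 ft from L.
Moments about L: R_y·25.3 − (3.08·21.9)·13.25 − 5·10.3 − 20·20 = 0 → R_y = 1345.239/25.3 = 53.1715 ≈ 53.17 kip.
ΣF_y = 0: L_y + 53.1715 − 3.08·21.9 − 5 − 20 = 0 → L_y = 39.28 kip.
ΣF_x = 0: no horizontal applied forces, so L_x = 0.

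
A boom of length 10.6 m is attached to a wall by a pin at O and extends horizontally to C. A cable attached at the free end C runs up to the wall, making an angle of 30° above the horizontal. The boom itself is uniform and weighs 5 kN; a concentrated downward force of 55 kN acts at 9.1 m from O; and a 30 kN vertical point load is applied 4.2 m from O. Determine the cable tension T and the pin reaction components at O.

ΣM about O: T·sin30°·10.6 − 5·5.3 − 55·9.1 − 30·4.2 = 0 → T = 653/(10.6·0.5) = 123.208 ≈ 123.2 kN.
ΣF_x = 0: O_x − T·cos30° = 0 → O_x = 123.208 × 0.866025 = 106.7 kN.
ΣF_y = 0: O_y + T·sin30° − 5 − 55 − 30 = 0 → O_y = 90 − 123.208 × 0.5 = 28.40 kN.

T = 123.2 kN, O_x = 106.7 kN, O_y = 28.40 kN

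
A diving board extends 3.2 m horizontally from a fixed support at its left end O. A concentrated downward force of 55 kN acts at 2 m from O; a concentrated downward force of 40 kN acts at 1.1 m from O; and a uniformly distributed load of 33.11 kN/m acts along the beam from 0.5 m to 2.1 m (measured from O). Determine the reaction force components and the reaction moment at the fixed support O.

Resultant of the distributed load: 33.11 × 1.6 = 52.976 kN at 1.3 m from O.
ΣF_x = 0: O_x = 0.
ΣF_y = 0: O_y − 55 − 40 − 33.11·1.6 = 0 → O_y = 148.0 kN.
ΣM about O: M_O − 55·2 − 40·1.1 − (33.11·1.6)·1.3 = 0 → M_O = 222.9 kN·m.

O_x = 0, O_y = 148.0 kN, M_O = 222.9 kN·m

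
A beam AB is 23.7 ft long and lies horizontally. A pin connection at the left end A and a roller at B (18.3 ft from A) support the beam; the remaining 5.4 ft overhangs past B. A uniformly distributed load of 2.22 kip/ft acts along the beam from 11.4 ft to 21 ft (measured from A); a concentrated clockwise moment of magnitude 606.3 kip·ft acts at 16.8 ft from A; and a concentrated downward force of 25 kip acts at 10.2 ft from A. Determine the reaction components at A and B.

A_x = 0, A_y = -19.62 kip, B_y = 65.93 kip

Resultant of the distributed load: 2.22 × 9.6 = 21.312 kip at 16.2 ft from A.
Taking moments about A: B_y·18.3 − (2.22·9.6)·16.2 − 606.3 − 25·10.2 = 0 → B_y = 1206.5544/18.3 = 65.9319 ≈ 65.93 kip.
ΣF_y = 0: A_y + 65.9319 − 2.22·9.6 − 25 = 0 → A_y = -19.62 kip.
ΣF_x = 0: no horizontal applied forces, so A_x = 0.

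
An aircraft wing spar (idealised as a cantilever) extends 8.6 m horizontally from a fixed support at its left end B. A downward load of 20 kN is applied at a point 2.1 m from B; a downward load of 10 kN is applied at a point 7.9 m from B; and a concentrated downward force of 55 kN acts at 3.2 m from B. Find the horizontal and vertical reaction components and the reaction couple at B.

ΣF_x = 0: B_x = 0.
ΣF_y = 0: B_y − 20 − 10 − 55 = 0 → B_y = 85.00 kN.
ΣM about B: M_B − 20·2.1 − 10·7.9 − 55·3.2 = 0 → M_B = 297.0 kN·m.

B_x = 0, B_y = 85.00 kN, M_B = 297.0 kN·m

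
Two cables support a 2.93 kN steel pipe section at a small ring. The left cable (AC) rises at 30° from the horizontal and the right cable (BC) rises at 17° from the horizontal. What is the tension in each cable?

T_AC = 3.831 kN, T_BC = 3.470 kN

ΣF_x = 0: −T_AC·cos30° + T_BC·cos17° = 0 → T_BC = 0.905596·T_AC.
ΣF_y = 0: T_AC·sin30° + T_BC·sin17° = 2.93.
Substitute: T_AC·(0.5 + 0.905596·0.292372) = 2.93 → T_AC = 3.83121 ≈ 3.831 kN.
Then T_BC = 0.905596 × 3.83121 = 3.470 kN.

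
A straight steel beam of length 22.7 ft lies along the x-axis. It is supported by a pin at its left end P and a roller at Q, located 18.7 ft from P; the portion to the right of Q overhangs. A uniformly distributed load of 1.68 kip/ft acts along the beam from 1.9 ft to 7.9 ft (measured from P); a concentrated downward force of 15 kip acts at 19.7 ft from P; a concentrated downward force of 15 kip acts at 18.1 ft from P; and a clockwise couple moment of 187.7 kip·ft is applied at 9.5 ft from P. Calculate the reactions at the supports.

Resultant of the distributed load: 1.68 × 6 = 10.08 kip at 4.9 ft from P.
Taking moments about P: Q_y·18.7 − (1.68·6)·4.9 − 15·19.7 − 15·18.1 − 187.7 = 0 → Q_y = 804.092/18.7 = 42.9996 ≈ 43.00 kip.
ΣF_y = 0: P_y + 42.9996 − 1.68·6 − 15 − 15 = 0 → P_y = -2.920 kip.
ΣF_x = 0: no horizontal applied forces, so P_x = 0.

P_x = 0, P_y = -2.920 kip, Q_y = 43.00 kip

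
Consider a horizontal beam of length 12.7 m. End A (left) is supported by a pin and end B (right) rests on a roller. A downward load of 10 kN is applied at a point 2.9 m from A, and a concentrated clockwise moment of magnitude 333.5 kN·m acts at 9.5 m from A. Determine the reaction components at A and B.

A_x = 0, A_y = -18.54 kN, B_y = 28.54 kN

Taking moments about A: B_y·12.7 − 10·2.9 − 333.5 = 0 → B_y = 362.5/12.7 = 28.5433 ≈ 28.54 kN.
ΣF_y = 0: A_y + 28.5433 − 10 = 0 → A_y = -18.54 kN.
ΣF_x = 0: no horizontal applied forces, so A_x = 0.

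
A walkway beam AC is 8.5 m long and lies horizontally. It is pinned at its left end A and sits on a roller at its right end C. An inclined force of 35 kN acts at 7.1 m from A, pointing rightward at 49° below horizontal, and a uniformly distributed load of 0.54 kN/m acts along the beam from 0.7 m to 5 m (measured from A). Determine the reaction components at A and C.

Resultant of the distributed load: 0.54 × 4.3 = 2.322 kN at 2.85 m from A.
Moments about A: C_y·8.5 − 35·sin49°·7.1 − (0.54·4.3)·2.85 = 0 → C_y = 194.163/8.5 = 22.8427 ≈ 22.84 kN.
ΣF_y = 0: A_y + 22.8427 − 35·sin49° − 0.54·4.3 = 0 → A_y = 5.894 kN.
ΣF_x = 0: A_x + 35·cos49° = 0 → A_x = -22.96 kN.

A_x = -22.96 kN, A_y = 5.894 kN, C_y = 22.84 kN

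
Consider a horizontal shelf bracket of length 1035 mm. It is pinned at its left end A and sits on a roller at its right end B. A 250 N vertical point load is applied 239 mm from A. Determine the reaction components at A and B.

Moments about A: B_y·1035 − 250·239 = 0 → B_y = 59750/1035 = 57.7295 ≈ 57.73 N.
ΣF_y = 0: A_y + 57.7295 − 250 = 0 → A_y = 192.3 N.
ΣF_x = 0: no horizontal applied forces, so A_x = 0.

A_x = 0, A_y = 192.3 N, B_y = 57.73 N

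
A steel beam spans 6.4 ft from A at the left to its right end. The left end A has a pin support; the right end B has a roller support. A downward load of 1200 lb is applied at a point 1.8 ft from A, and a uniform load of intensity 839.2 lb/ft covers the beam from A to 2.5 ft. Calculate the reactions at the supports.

A_x = 0, A_y = 2551 lb, B_y = 747.3 lb

Resultant of the distributed load: 839.2 × 2.5 = 2098 lb at 1.25 ft from A.
Moments about A: B_y·6.4 − 1200·1.8 − (839.2·2.5)·1.25 = 0 → B_y = 4782.5/6.4 = 747.266 ≈ 747.3 lb.
ΣF_y = 0: A_y + 747.266 − 1200 − 839.2·2.5 = 0 → A_y = 2551 lb.
ΣF_x = 0: no horizontal applied forces, so A_x = 0.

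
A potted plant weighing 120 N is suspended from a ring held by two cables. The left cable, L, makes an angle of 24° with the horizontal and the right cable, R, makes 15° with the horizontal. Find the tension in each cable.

T_L = 184.2 N, T_R = 174.2 N

ΣF_x = 0: −T_L·cos24° + T_R·cos15° = 0 → T_R = 0.945772·T_L.
ΣF_y = 0: T_L·sin24° + T_R·sin15° = 120.
Substitute: T_L·(0.406737 + 0.945772·0.258819) = 120 → T_L = 184.184 ≈ 184.2 N.
Then T_R = 0.945772 × 184.184 = 174.2 N.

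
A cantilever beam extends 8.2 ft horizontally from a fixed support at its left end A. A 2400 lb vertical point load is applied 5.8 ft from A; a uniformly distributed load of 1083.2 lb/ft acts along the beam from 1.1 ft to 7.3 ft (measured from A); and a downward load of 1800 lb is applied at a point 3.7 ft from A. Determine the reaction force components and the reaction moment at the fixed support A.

A_x = 0, A_y = 10920 lb, M_A = 48790 lb·ft

Resultant of the distributed load: 1083.2 × 6.2 = 6715.84 lb at 4.2 ft from A.
ΣF_x = 0: A_x = 0.
ΣF_y = 0: A_y − 2400 − 1083.2·6.2 − 1800 = 0 → A_y = 10920 lb.
ΣM about A: M_A − 2400·5.8 − (1083.2·6.2)·4.2 − 1800·3.7 = 0 → M_A = 48790 lb·ft.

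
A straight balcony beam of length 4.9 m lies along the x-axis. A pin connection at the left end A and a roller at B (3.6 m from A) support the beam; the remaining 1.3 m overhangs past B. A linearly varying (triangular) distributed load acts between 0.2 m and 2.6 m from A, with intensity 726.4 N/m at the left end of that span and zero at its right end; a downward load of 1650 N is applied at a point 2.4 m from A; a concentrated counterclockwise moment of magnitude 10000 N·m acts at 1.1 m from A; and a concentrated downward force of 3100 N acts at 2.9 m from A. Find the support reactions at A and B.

Resultant of the triangular load: ½ × 726.4 × 2.4 = 871.68 N, acting at 1 m from A (one-third of the span from the peak).
Taking moments about A: B_y·3.6 − (½·726.4·2.4)·1 − 1650·2.4 + 10000 − 3100·2.9 = 0 → B_y = 3821.68/3.6 = 1061.58 ≈ 1062 N.
ΣF_y = 0: A_y + 1061.58 − ½·726.4·2.4 − 1650 − 3100 = 0 → A_y = 4560 N.
ΣF_x = 0: no horizontal applied forces, so A_x = 0.

A_x = 0, A_y = 4560 N, B_y = 1062 N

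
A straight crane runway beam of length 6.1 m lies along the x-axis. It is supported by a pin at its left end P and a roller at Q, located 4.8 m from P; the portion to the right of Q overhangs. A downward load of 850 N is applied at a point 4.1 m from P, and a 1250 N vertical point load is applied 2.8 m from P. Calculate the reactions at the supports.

P_x = 0, P_y = 644.8 N, Q_y = 1455 N

Moments about P: Q_y·4.8 − 850·4.1 − 1250·2.8 = 0 → Q_y = 6985/4.8 = 1455.21 ≈ 1455 N.
ΣF_y = 0: P_y + 1455.21 − 850 − 1250 = 0 → P_y = 644.8 N.
ΣF_x = 0: no horizontal applied forces, so P_x = 0.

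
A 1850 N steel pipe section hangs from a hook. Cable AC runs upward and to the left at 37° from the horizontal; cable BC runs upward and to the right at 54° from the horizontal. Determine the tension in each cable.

T_AC = 1088 N, T_BC = 1478 N

ΣF_x = 0: −T_AC·cos37° + T_BC·cos54° = 0 → T_BC = 1.35872·T_AC.
ΣF_y = 0: T_AC·sin37° + T_BC·sin54° = 1850.
Substitute: T_AC·(0.601815 + 1.35872·0.809017) = 1850 → T_AC = 1087.57 ≈ 1088 N.
Then T_BC = 1.35872 × 1087.57 = 1478 N.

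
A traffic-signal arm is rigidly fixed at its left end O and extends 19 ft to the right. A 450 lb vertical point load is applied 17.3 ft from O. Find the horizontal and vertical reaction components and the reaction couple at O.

O_x = 0, O_y = 450.0 lb, M_O = 7785 lb·ft

ΣF_x = 0: O_x = 0.
ΣF_y = 0: O_y − 450 = 0 → O_y = 450.0 lb.
ΣM about O: M_O − 450·17.3 = 0 → M_O = 7785 lb·ft.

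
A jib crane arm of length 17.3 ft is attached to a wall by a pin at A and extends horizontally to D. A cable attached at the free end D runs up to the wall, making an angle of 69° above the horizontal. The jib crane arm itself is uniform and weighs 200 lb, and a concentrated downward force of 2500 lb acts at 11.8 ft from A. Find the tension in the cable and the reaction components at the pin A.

T = 1934 lb, A_x = 693.0 lb, A_y = 894.8 lb

ΣM about A: T·sin69°·17.3 − 200·8.65 − 2500·11.8 = 0 → T = 31230/(17.3·0.93358) = 1933.63 ≈ 1934 lb.
ΣF_x = 0: A_x − T·cos69° = 0 → A_x = 1933.63 × 0.358368 = 693.0 lb.
ΣF_y = 0: A_y + T·sin69° − 200 − 2500 = 0 → A_y = 2700 − 1933.63 × 0.93358 = 894.8 lb.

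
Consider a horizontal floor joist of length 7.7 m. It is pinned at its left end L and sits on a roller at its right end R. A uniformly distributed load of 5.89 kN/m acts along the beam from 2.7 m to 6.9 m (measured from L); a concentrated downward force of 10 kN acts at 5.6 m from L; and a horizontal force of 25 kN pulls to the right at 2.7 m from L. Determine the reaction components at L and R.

L_x = -25.00 kN, L_y = 12.04 kN, R_y = 22.69 kN

Resultant of the distributed load: 5.89 × 4.2 = 24.738 kN at 4.8 m from L.
Moments about L: R_y·7.7 − (5.89·4.2)·4.8 − 10·5.6 = 0 → R_y = 174.7424/7.7 = 22.6938 ≈ 22.69 kN.
ΣF_y = 0: L_y + 22.6938 − 5.89·4.2 − 10 = 0 → L_y = 12.04 kN.
ΣF_x = 0: L_x + 25 = 0 → L_x = -25.00 kN.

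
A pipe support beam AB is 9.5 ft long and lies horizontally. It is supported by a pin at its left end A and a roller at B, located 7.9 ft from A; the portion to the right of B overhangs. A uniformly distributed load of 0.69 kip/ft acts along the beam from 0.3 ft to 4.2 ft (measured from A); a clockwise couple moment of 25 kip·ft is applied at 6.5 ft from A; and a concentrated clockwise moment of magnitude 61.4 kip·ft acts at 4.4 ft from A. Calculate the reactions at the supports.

Resultant of the distributed load: 0.69 × 3.9 = 2.691 kip at 2.25 ft from A.
Moments about A: B_y·7.9 − (0.69·3.9)·2.25 − 25 − 61.4 = 0 → B_y = 92.45475/7.9 = 11.7031 ≈ 11.70 kip.
ΣF_y = 0: A_y + 11.7031 − 0.69·3.9 = 0 → A_y = -9.012 kip.
ΣF_x = 0: no horizontal applied forces, so A_x = 0.

A_x = 0, A_y = -9.012 kip, B_y = 11.70 kip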